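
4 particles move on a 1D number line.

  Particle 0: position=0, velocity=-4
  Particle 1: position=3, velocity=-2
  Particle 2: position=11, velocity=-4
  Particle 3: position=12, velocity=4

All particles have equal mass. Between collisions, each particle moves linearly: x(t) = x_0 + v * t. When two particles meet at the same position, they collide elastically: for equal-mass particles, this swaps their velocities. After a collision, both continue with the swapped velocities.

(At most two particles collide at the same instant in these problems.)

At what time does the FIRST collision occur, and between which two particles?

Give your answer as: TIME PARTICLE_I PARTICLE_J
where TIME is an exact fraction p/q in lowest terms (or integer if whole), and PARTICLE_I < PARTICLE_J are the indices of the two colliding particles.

Answer: 4 1 2

Derivation:
Pair (0,1): pos 0,3 vel -4,-2 -> not approaching (rel speed -2 <= 0)
Pair (1,2): pos 3,11 vel -2,-4 -> gap=8, closing at 2/unit, collide at t=4
Pair (2,3): pos 11,12 vel -4,4 -> not approaching (rel speed -8 <= 0)
Earliest collision: t=4 between 1 and 2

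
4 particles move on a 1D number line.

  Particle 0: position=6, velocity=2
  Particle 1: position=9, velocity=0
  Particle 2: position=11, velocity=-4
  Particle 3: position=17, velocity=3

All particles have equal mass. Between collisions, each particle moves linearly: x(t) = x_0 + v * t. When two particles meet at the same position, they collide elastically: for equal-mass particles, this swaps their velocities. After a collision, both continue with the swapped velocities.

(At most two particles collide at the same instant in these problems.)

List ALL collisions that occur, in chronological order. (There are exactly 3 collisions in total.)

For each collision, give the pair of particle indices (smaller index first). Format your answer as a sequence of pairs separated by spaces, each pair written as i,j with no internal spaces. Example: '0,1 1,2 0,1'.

Collision at t=1/2: particles 1 and 2 swap velocities; positions: p0=7 p1=9 p2=9 p3=37/2; velocities now: v0=2 v1=-4 v2=0 v3=3
Collision at t=5/6: particles 0 and 1 swap velocities; positions: p0=23/3 p1=23/3 p2=9 p3=39/2; velocities now: v0=-4 v1=2 v2=0 v3=3
Collision at t=3/2: particles 1 and 2 swap velocities; positions: p0=5 p1=9 p2=9 p3=43/2; velocities now: v0=-4 v1=0 v2=2 v3=3

Answer: 1,2 0,1 1,2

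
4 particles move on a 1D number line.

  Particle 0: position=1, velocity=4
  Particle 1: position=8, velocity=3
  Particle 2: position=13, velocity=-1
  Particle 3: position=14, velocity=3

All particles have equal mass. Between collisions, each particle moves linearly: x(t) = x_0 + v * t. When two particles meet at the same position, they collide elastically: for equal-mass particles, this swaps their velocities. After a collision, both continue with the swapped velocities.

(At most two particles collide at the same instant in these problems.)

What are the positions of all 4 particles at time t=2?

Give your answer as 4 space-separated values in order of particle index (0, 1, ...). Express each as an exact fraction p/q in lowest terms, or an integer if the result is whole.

Answer: 9 11 14 20

Derivation:
Collision at t=5/4: particles 1 and 2 swap velocities; positions: p0=6 p1=47/4 p2=47/4 p3=71/4; velocities now: v0=4 v1=-1 v2=3 v3=3
Advance to t=2 (no further collisions before then); velocities: v0=4 v1=-1 v2=3 v3=3; positions = 9 11 14 20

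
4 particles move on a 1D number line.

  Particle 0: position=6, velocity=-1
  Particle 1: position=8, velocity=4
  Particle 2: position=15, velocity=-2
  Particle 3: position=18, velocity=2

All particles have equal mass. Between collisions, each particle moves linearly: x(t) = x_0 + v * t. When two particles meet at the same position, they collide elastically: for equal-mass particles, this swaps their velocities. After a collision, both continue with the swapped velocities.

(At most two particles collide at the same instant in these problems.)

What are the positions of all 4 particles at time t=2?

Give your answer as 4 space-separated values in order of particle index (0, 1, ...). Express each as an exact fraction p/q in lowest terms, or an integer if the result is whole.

Collision at t=7/6: particles 1 and 2 swap velocities; positions: p0=29/6 p1=38/3 p2=38/3 p3=61/3; velocities now: v0=-1 v1=-2 v2=4 v3=2
Advance to t=2 (no further collisions before then); velocities: v0=-1 v1=-2 v2=4 v3=2; positions = 4 11 16 22

Answer: 4 11 16 22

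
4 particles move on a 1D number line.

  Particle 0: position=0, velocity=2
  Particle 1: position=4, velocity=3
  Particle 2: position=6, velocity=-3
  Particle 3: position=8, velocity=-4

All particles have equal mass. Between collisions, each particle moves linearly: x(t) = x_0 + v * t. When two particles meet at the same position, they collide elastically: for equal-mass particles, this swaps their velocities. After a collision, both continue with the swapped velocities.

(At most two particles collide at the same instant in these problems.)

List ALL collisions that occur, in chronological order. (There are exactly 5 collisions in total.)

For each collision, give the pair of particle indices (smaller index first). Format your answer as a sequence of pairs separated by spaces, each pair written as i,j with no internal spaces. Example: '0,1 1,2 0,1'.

Collision at t=1/3: particles 1 and 2 swap velocities; positions: p0=2/3 p1=5 p2=5 p3=20/3; velocities now: v0=2 v1=-3 v2=3 v3=-4
Collision at t=4/7: particles 2 and 3 swap velocities; positions: p0=8/7 p1=30/7 p2=40/7 p3=40/7; velocities now: v0=2 v1=-3 v2=-4 v3=3
Collision at t=6/5: particles 0 and 1 swap velocities; positions: p0=12/5 p1=12/5 p2=16/5 p3=38/5; velocities now: v0=-3 v1=2 v2=-4 v3=3
Collision at t=4/3: particles 1 and 2 swap velocities; positions: p0=2 p1=8/3 p2=8/3 p3=8; velocities now: v0=-3 v1=-4 v2=2 v3=3
Collision at t=2: particles 0 and 1 swap velocities; positions: p0=0 p1=0 p2=4 p3=10; velocities now: v0=-4 v1=-3 v2=2 v3=3

Answer: 1,2 2,3 0,1 1,2 0,1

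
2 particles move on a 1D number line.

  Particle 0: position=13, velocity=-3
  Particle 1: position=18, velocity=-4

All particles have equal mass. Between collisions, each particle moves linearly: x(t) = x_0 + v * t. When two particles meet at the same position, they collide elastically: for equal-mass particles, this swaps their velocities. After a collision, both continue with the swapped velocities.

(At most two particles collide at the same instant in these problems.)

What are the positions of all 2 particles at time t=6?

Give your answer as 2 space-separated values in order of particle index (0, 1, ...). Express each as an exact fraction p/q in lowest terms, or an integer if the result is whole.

Collision at t=5: particles 0 and 1 swap velocities; positions: p0=-2 p1=-2; velocities now: v0=-4 v1=-3
Advance to t=6 (no further collisions before then); velocities: v0=-4 v1=-3; positions = -6 -5

Answer: -6 -5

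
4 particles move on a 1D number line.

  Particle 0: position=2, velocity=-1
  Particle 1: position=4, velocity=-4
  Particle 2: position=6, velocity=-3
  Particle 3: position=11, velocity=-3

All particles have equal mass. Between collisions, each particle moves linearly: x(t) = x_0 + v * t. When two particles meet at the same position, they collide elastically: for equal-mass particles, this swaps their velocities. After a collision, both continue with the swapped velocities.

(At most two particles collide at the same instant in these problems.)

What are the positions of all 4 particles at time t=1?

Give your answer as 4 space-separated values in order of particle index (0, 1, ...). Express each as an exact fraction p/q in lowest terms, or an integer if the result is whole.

Collision at t=2/3: particles 0 and 1 swap velocities; positions: p0=4/3 p1=4/3 p2=4 p3=9; velocities now: v0=-4 v1=-1 v2=-3 v3=-3
Advance to t=1 (no further collisions before then); velocities: v0=-4 v1=-1 v2=-3 v3=-3; positions = 0 1 3 8

Answer: 0 1 3 8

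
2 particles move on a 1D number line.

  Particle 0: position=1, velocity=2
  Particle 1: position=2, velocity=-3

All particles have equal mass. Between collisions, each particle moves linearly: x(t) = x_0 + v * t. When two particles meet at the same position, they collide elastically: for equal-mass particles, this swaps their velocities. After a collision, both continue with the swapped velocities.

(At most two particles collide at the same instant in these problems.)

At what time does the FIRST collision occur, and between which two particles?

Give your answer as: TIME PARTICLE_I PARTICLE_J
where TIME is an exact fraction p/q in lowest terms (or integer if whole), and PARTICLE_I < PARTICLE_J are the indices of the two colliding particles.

Pair (0,1): pos 1,2 vel 2,-3 -> gap=1, closing at 5/unit, collide at t=1/5
Earliest collision: t=1/5 between 0 and 1

Answer: 1/5 0 1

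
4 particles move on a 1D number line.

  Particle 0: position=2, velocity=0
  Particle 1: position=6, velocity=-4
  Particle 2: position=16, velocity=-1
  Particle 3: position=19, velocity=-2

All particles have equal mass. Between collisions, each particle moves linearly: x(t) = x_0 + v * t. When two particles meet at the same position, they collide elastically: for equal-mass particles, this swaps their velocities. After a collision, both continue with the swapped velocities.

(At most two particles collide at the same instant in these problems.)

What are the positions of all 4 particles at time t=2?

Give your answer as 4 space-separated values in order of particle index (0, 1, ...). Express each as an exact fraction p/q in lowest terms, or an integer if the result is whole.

Answer: -2 2 14 15

Derivation:
Collision at t=1: particles 0 and 1 swap velocities; positions: p0=2 p1=2 p2=15 p3=17; velocities now: v0=-4 v1=0 v2=-1 v3=-2
Advance to t=2 (no further collisions before then); velocities: v0=-4 v1=0 v2=-1 v3=-2; positions = -2 2 14 15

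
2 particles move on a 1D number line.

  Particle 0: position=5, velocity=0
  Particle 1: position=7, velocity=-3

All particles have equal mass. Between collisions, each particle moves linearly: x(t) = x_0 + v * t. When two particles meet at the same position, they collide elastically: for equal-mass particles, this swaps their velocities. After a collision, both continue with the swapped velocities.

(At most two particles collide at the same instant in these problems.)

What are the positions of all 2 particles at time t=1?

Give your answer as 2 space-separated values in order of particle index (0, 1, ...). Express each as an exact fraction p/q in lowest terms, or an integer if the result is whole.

Collision at t=2/3: particles 0 and 1 swap velocities; positions: p0=5 p1=5; velocities now: v0=-3 v1=0
Advance to t=1 (no further collisions before then); velocities: v0=-3 v1=0; positions = 4 5

Answer: 4 5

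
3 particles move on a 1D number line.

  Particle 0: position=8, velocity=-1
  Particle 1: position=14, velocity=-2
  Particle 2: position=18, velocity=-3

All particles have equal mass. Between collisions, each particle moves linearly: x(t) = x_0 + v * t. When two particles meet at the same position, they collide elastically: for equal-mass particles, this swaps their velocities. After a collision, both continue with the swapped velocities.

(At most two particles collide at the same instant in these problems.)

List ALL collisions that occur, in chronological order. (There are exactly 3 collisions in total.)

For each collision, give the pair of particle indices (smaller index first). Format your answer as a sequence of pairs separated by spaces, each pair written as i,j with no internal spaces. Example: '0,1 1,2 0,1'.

Collision at t=4: particles 1 and 2 swap velocities; positions: p0=4 p1=6 p2=6; velocities now: v0=-1 v1=-3 v2=-2
Collision at t=5: particles 0 and 1 swap velocities; positions: p0=3 p1=3 p2=4; velocities now: v0=-3 v1=-1 v2=-2
Collision at t=6: particles 1 and 2 swap velocities; positions: p0=0 p1=2 p2=2; velocities now: v0=-3 v1=-2 v2=-1

Answer: 1,2 0,1 1,2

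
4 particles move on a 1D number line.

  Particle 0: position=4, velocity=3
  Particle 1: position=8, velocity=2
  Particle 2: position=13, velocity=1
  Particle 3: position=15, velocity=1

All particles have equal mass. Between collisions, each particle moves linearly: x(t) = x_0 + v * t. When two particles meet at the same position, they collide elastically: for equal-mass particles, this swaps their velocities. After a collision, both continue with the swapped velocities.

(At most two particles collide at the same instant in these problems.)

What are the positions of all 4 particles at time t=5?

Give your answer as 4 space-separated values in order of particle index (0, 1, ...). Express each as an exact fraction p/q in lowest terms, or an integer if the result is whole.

Collision at t=4: particles 0 and 1 swap velocities; positions: p0=16 p1=16 p2=17 p3=19; velocities now: v0=2 v1=3 v2=1 v3=1
Collision at t=9/2: particles 1 and 2 swap velocities; positions: p0=17 p1=35/2 p2=35/2 p3=39/2; velocities now: v0=2 v1=1 v2=3 v3=1
Collision at t=5: particles 0 and 1 swap velocities; positions: p0=18 p1=18 p2=19 p3=20; velocities now: v0=1 v1=2 v2=3 v3=1
Advance to t=5 (no further collisions before then); velocities: v0=1 v1=2 v2=3 v3=1; positions = 18 18 19 20

Answer: 18 18 19 20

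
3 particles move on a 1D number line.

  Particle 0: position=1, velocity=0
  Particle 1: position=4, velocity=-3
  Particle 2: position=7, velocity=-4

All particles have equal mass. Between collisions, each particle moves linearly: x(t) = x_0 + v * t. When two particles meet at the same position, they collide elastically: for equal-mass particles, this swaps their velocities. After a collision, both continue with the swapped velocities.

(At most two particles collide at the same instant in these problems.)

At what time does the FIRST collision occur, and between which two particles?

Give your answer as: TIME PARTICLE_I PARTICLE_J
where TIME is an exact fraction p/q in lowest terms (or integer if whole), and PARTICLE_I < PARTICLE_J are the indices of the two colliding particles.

Pair (0,1): pos 1,4 vel 0,-3 -> gap=3, closing at 3/unit, collide at t=1
Pair (1,2): pos 4,7 vel -3,-4 -> gap=3, closing at 1/unit, collide at t=3
Earliest collision: t=1 between 0 and 1

Answer: 1 0 1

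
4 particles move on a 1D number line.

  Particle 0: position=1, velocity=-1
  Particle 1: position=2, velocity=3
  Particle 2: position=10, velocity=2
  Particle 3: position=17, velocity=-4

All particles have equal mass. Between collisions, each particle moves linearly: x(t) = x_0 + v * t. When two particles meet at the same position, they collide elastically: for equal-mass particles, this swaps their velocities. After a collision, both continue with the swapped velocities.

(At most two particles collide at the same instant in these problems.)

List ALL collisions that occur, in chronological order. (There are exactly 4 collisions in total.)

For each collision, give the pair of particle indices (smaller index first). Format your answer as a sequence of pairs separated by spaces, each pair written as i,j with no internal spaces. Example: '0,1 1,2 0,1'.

Collision at t=7/6: particles 2 and 3 swap velocities; positions: p0=-1/6 p1=11/2 p2=37/3 p3=37/3; velocities now: v0=-1 v1=3 v2=-4 v3=2
Collision at t=15/7: particles 1 and 2 swap velocities; positions: p0=-8/7 p1=59/7 p2=59/7 p3=100/7; velocities now: v0=-1 v1=-4 v2=3 v3=2
Collision at t=16/3: particles 0 and 1 swap velocities; positions: p0=-13/3 p1=-13/3 p2=18 p3=62/3; velocities now: v0=-4 v1=-1 v2=3 v3=2
Collision at t=8: particles 2 and 3 swap velocities; positions: p0=-15 p1=-7 p2=26 p3=26; velocities now: v0=-4 v1=-1 v2=2 v3=3

Answer: 2,3 1,2 0,1 2,3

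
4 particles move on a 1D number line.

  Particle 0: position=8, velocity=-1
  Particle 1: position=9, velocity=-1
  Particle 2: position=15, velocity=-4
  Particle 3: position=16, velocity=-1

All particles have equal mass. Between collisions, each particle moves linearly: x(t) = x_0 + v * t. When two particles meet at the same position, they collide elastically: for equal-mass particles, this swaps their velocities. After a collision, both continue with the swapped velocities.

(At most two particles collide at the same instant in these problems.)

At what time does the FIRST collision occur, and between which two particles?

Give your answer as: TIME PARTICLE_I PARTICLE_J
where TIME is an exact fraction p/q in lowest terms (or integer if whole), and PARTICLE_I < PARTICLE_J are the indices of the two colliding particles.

Answer: 2 1 2

Derivation:
Pair (0,1): pos 8,9 vel -1,-1 -> not approaching (rel speed 0 <= 0)
Pair (1,2): pos 9,15 vel -1,-4 -> gap=6, closing at 3/unit, collide at t=2
Pair (2,3): pos 15,16 vel -4,-1 -> not approaching (rel speed -3 <= 0)
Earliest collision: t=2 between 1 and 2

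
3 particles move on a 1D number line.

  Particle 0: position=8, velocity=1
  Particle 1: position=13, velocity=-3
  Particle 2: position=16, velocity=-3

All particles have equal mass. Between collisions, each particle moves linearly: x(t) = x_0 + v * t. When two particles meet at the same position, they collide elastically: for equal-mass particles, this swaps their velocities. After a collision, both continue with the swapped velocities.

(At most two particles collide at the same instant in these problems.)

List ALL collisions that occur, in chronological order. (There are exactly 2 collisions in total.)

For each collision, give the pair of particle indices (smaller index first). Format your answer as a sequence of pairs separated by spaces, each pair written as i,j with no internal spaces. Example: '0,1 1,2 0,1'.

Collision at t=5/4: particles 0 and 1 swap velocities; positions: p0=37/4 p1=37/4 p2=49/4; velocities now: v0=-3 v1=1 v2=-3
Collision at t=2: particles 1 and 2 swap velocities; positions: p0=7 p1=10 p2=10; velocities now: v0=-3 v1=-3 v2=1

Answer: 0,1 1,2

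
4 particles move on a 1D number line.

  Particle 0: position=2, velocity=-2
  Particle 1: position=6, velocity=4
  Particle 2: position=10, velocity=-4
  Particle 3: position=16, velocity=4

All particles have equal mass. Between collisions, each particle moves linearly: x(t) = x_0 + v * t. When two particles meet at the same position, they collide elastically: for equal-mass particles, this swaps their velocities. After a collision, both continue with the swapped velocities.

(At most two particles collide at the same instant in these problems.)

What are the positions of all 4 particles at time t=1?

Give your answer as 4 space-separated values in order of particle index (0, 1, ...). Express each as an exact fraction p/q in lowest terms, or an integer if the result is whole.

Collision at t=1/2: particles 1 and 2 swap velocities; positions: p0=1 p1=8 p2=8 p3=18; velocities now: v0=-2 v1=-4 v2=4 v3=4
Advance to t=1 (no further collisions before then); velocities: v0=-2 v1=-4 v2=4 v3=4; positions = 0 6 10 20

Answer: 0 6 10 20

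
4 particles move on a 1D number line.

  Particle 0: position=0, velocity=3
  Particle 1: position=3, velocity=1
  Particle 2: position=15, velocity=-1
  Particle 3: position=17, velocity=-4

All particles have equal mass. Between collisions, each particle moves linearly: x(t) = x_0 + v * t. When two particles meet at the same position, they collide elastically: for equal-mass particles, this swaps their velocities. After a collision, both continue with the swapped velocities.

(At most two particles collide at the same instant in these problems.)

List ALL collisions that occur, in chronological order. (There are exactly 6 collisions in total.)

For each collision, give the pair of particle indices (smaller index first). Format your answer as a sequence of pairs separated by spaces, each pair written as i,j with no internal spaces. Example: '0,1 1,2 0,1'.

Collision at t=2/3: particles 2 and 3 swap velocities; positions: p0=2 p1=11/3 p2=43/3 p3=43/3; velocities now: v0=3 v1=1 v2=-4 v3=-1
Collision at t=3/2: particles 0 and 1 swap velocities; positions: p0=9/2 p1=9/2 p2=11 p3=27/2; velocities now: v0=1 v1=3 v2=-4 v3=-1
Collision at t=17/7: particles 1 and 2 swap velocities; positions: p0=38/7 p1=51/7 p2=51/7 p3=88/7; velocities now: v0=1 v1=-4 v2=3 v3=-1
Collision at t=14/5: particles 0 and 1 swap velocities; positions: p0=29/5 p1=29/5 p2=42/5 p3=61/5; velocities now: v0=-4 v1=1 v2=3 v3=-1
Collision at t=15/4: particles 2 and 3 swap velocities; positions: p0=2 p1=27/4 p2=45/4 p3=45/4; velocities now: v0=-4 v1=1 v2=-1 v3=3
Collision at t=6: particles 1 and 2 swap velocities; positions: p0=-7 p1=9 p2=9 p3=18; velocities now: v0=-4 v1=-1 v2=1 v3=3

Answer: 2,3 0,1 1,2 0,1 2,3 1,2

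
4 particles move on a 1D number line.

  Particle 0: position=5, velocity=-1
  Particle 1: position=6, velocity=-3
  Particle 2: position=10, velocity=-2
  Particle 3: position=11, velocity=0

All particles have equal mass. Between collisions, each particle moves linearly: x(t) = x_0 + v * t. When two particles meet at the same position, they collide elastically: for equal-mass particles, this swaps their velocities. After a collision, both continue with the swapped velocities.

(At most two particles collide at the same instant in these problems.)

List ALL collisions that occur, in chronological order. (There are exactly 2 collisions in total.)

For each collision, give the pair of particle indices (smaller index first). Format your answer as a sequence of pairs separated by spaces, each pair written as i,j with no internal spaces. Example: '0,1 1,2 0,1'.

Collision at t=1/2: particles 0 and 1 swap velocities; positions: p0=9/2 p1=9/2 p2=9 p3=11; velocities now: v0=-3 v1=-1 v2=-2 v3=0
Collision at t=5: particles 1 and 2 swap velocities; positions: p0=-9 p1=0 p2=0 p3=11; velocities now: v0=-3 v1=-2 v2=-1 v3=0

Answer: 0,1 1,2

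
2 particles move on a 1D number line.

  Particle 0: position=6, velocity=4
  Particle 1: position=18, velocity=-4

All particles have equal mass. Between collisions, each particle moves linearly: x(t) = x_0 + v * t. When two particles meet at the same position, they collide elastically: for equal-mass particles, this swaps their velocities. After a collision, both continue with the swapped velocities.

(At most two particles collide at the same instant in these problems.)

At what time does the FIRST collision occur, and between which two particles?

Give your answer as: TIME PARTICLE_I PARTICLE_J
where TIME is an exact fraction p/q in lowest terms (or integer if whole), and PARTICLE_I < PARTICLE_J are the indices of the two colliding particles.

Answer: 3/2 0 1

Derivation:
Pair (0,1): pos 6,18 vel 4,-4 -> gap=12, closing at 8/unit, collide at t=3/2
Earliest collision: t=3/2 between 0 and 1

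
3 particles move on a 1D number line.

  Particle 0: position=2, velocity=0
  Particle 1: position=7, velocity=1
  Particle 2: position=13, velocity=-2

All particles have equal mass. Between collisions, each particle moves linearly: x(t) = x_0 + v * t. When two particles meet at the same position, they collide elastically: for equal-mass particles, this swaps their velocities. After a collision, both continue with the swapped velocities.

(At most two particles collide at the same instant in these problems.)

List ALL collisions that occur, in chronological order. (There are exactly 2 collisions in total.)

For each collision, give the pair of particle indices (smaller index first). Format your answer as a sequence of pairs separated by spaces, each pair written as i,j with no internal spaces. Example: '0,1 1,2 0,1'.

Collision at t=2: particles 1 and 2 swap velocities; positions: p0=2 p1=9 p2=9; velocities now: v0=0 v1=-2 v2=1
Collision at t=11/2: particles 0 and 1 swap velocities; positions: p0=2 p1=2 p2=25/2; velocities now: v0=-2 v1=0 v2=1

Answer: 1,2 0,1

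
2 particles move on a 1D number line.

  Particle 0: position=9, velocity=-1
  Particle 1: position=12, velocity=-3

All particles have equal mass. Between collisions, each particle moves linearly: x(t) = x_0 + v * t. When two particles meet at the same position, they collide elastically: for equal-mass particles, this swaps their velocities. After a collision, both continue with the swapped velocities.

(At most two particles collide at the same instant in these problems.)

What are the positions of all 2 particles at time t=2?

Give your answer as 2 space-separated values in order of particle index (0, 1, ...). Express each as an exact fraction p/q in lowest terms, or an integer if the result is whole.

Collision at t=3/2: particles 0 and 1 swap velocities; positions: p0=15/2 p1=15/2; velocities now: v0=-3 v1=-1
Advance to t=2 (no further collisions before then); velocities: v0=-3 v1=-1; positions = 6 7

Answer: 6 7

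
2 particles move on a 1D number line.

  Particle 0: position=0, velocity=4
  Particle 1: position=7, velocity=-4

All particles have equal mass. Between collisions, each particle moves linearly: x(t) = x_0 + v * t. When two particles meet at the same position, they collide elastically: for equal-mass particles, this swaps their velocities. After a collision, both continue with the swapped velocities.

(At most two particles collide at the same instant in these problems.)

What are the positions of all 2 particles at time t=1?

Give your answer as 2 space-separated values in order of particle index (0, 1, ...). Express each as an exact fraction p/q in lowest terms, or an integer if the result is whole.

Answer: 3 4

Derivation:
Collision at t=7/8: particles 0 and 1 swap velocities; positions: p0=7/2 p1=7/2; velocities now: v0=-4 v1=4
Advance to t=1 (no further collisions before then); velocities: v0=-4 v1=4; positions = 3 4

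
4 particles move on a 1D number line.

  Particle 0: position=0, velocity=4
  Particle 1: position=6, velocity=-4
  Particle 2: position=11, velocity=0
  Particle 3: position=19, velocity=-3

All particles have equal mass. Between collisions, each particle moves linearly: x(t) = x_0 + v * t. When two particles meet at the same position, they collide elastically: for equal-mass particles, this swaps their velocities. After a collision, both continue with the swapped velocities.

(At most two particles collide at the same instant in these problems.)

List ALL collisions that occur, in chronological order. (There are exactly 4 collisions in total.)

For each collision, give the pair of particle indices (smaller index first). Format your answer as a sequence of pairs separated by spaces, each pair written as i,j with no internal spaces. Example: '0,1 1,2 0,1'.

Collision at t=3/4: particles 0 and 1 swap velocities; positions: p0=3 p1=3 p2=11 p3=67/4; velocities now: v0=-4 v1=4 v2=0 v3=-3
Collision at t=8/3: particles 2 and 3 swap velocities; positions: p0=-14/3 p1=32/3 p2=11 p3=11; velocities now: v0=-4 v1=4 v2=-3 v3=0
Collision at t=19/7: particles 1 and 2 swap velocities; positions: p0=-34/7 p1=76/7 p2=76/7 p3=11; velocities now: v0=-4 v1=-3 v2=4 v3=0
Collision at t=11/4: particles 2 and 3 swap velocities; positions: p0=-5 p1=43/4 p2=11 p3=11; velocities now: v0=-4 v1=-3 v2=0 v3=4

Answer: 0,1 2,3 1,2 2,3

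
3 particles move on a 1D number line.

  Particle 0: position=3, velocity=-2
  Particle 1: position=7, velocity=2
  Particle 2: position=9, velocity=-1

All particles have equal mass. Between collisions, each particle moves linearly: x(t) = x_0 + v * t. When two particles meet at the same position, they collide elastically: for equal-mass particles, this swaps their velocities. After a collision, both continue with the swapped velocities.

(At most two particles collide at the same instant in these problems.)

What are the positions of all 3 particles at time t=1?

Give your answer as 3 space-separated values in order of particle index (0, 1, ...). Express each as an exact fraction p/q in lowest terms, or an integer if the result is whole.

Answer: 1 8 9

Derivation:
Collision at t=2/3: particles 1 and 2 swap velocities; positions: p0=5/3 p1=25/3 p2=25/3; velocities now: v0=-2 v1=-1 v2=2
Advance to t=1 (no further collisions before then); velocities: v0=-2 v1=-1 v2=2; positions = 1 8 9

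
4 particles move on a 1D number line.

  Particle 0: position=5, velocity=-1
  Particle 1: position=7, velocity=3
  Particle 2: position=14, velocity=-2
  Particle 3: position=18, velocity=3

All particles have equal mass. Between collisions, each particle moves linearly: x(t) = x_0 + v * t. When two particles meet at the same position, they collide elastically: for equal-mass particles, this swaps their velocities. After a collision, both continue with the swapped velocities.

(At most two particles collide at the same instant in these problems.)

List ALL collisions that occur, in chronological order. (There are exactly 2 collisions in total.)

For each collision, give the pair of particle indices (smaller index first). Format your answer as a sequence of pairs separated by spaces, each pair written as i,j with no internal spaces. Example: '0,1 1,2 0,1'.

Answer: 1,2 0,1

Derivation:
Collision at t=7/5: particles 1 and 2 swap velocities; positions: p0=18/5 p1=56/5 p2=56/5 p3=111/5; velocities now: v0=-1 v1=-2 v2=3 v3=3
Collision at t=9: particles 0 and 1 swap velocities; positions: p0=-4 p1=-4 p2=34 p3=45; velocities now: v0=-2 v1=-1 v2=3 v3=3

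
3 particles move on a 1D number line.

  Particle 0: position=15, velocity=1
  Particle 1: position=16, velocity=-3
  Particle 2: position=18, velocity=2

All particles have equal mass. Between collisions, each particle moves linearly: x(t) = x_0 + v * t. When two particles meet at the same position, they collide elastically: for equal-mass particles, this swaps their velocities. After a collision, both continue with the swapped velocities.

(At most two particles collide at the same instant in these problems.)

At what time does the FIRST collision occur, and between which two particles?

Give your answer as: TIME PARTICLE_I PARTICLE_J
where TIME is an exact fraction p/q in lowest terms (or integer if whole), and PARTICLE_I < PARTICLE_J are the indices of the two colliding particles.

Answer: 1/4 0 1

Derivation:
Pair (0,1): pos 15,16 vel 1,-3 -> gap=1, closing at 4/unit, collide at t=1/4
Pair (1,2): pos 16,18 vel -3,2 -> not approaching (rel speed -5 <= 0)
Earliest collision: t=1/4 between 0 and 1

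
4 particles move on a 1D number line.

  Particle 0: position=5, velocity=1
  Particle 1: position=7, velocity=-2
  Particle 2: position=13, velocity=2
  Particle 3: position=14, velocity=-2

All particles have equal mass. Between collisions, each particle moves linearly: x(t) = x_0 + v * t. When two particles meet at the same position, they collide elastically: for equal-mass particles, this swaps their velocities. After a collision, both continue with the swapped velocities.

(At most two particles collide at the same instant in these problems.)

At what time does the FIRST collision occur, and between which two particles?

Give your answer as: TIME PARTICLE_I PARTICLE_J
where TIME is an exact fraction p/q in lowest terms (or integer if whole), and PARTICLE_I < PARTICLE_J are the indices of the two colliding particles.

Pair (0,1): pos 5,7 vel 1,-2 -> gap=2, closing at 3/unit, collide at t=2/3
Pair (1,2): pos 7,13 vel -2,2 -> not approaching (rel speed -4 <= 0)
Pair (2,3): pos 13,14 vel 2,-2 -> gap=1, closing at 4/unit, collide at t=1/4
Earliest collision: t=1/4 between 2 and 3

Answer: 1/4 2 3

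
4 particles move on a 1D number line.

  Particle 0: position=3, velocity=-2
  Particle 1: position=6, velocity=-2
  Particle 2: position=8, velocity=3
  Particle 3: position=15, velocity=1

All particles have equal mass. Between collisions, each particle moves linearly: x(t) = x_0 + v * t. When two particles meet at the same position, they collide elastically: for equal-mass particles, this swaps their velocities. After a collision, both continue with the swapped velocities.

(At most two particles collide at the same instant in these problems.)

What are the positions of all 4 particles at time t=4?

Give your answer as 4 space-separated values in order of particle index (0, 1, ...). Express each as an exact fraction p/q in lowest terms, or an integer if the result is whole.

Collision at t=7/2: particles 2 and 3 swap velocities; positions: p0=-4 p1=-1 p2=37/2 p3=37/2; velocities now: v0=-2 v1=-2 v2=1 v3=3
Advance to t=4 (no further collisions before then); velocities: v0=-2 v1=-2 v2=1 v3=3; positions = -5 -2 19 20

Answer: -5 -2 19 20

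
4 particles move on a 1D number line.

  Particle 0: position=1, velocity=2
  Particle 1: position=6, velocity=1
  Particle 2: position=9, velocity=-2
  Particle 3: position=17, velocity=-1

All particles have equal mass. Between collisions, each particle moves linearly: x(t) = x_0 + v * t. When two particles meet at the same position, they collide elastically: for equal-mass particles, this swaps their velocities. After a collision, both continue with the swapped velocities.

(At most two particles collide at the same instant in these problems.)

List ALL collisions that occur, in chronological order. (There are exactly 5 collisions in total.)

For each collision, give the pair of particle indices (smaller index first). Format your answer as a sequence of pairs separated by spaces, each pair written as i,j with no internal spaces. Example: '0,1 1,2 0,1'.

Collision at t=1: particles 1 and 2 swap velocities; positions: p0=3 p1=7 p2=7 p3=16; velocities now: v0=2 v1=-2 v2=1 v3=-1
Collision at t=2: particles 0 and 1 swap velocities; positions: p0=5 p1=5 p2=8 p3=15; velocities now: v0=-2 v1=2 v2=1 v3=-1
Collision at t=5: particles 1 and 2 swap velocities; positions: p0=-1 p1=11 p2=11 p3=12; velocities now: v0=-2 v1=1 v2=2 v3=-1
Collision at t=16/3: particles 2 and 3 swap velocities; positions: p0=-5/3 p1=34/3 p2=35/3 p3=35/3; velocities now: v0=-2 v1=1 v2=-1 v3=2
Collision at t=11/2: particles 1 and 2 swap velocities; positions: p0=-2 p1=23/2 p2=23/2 p3=12; velocities now: v0=-2 v1=-1 v2=1 v3=2

Answer: 1,2 0,1 1,2 2,3 1,2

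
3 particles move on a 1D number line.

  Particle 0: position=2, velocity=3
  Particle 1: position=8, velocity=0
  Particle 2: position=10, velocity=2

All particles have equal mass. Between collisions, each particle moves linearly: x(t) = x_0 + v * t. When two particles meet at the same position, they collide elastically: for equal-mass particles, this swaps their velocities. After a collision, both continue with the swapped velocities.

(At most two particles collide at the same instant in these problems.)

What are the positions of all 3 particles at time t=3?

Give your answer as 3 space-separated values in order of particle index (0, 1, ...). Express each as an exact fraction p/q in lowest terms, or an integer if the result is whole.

Answer: 8 11 16

Derivation:
Collision at t=2: particles 0 and 1 swap velocities; positions: p0=8 p1=8 p2=14; velocities now: v0=0 v1=3 v2=2
Advance to t=3 (no further collisions before then); velocities: v0=0 v1=3 v2=2; positions = 8 11 16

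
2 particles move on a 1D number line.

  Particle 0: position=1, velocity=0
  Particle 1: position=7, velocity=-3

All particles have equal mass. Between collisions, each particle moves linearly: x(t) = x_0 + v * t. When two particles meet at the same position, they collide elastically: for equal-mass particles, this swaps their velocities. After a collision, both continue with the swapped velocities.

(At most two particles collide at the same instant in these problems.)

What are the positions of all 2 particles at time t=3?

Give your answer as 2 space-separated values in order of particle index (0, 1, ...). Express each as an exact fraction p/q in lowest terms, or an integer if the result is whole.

Collision at t=2: particles 0 and 1 swap velocities; positions: p0=1 p1=1; velocities now: v0=-3 v1=0
Advance to t=3 (no further collisions before then); velocities: v0=-3 v1=0; positions = -2 1

Answer: -2 1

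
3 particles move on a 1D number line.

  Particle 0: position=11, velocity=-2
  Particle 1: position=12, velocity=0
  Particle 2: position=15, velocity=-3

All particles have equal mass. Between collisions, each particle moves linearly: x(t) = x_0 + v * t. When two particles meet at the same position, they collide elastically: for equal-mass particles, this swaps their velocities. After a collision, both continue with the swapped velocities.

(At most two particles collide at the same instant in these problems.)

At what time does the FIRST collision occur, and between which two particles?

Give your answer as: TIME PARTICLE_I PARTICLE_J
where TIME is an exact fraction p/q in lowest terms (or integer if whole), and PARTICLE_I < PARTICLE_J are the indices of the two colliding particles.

Answer: 1 1 2

Derivation:
Pair (0,1): pos 11,12 vel -2,0 -> not approaching (rel speed -2 <= 0)
Pair (1,2): pos 12,15 vel 0,-3 -> gap=3, closing at 3/unit, collide at t=1
Earliest collision: t=1 between 1 and 2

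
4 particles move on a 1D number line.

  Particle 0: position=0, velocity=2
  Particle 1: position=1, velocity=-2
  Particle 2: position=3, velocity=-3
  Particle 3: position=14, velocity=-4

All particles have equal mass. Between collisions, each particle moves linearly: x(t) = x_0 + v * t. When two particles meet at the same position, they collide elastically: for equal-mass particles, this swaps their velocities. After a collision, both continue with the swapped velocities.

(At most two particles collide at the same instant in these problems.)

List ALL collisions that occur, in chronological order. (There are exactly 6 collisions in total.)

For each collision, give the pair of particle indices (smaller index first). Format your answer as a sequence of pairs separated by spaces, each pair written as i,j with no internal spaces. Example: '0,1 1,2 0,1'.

Collision at t=1/4: particles 0 and 1 swap velocities; positions: p0=1/2 p1=1/2 p2=9/4 p3=13; velocities now: v0=-2 v1=2 v2=-3 v3=-4
Collision at t=3/5: particles 1 and 2 swap velocities; positions: p0=-1/5 p1=6/5 p2=6/5 p3=58/5; velocities now: v0=-2 v1=-3 v2=2 v3=-4
Collision at t=2: particles 0 and 1 swap velocities; positions: p0=-3 p1=-3 p2=4 p3=6; velocities now: v0=-3 v1=-2 v2=2 v3=-4
Collision at t=7/3: particles 2 and 3 swap velocities; positions: p0=-4 p1=-11/3 p2=14/3 p3=14/3; velocities now: v0=-3 v1=-2 v2=-4 v3=2
Collision at t=13/2: particles 1 and 2 swap velocities; positions: p0=-33/2 p1=-12 p2=-12 p3=13; velocities now: v0=-3 v1=-4 v2=-2 v3=2
Collision at t=11: particles 0 and 1 swap velocities; positions: p0=-30 p1=-30 p2=-21 p3=22; velocities now: v0=-4 v1=-3 v2=-2 v3=2

Answer: 0,1 1,2 0,1 2,3 1,2 0,1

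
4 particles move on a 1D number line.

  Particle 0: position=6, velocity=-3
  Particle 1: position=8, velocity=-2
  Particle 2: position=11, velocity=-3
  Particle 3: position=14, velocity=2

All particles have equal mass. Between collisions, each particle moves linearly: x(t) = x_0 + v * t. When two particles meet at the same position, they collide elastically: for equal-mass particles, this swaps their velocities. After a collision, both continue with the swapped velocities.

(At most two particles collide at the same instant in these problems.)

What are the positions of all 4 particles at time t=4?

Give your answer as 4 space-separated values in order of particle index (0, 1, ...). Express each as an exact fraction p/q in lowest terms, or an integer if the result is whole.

Answer: -6 -1 0 22

Derivation:
Collision at t=3: particles 1 and 2 swap velocities; positions: p0=-3 p1=2 p2=2 p3=20; velocities now: v0=-3 v1=-3 v2=-2 v3=2
Advance to t=4 (no further collisions before then); velocities: v0=-3 v1=-3 v2=-2 v3=2; positions = -6 -1 0 22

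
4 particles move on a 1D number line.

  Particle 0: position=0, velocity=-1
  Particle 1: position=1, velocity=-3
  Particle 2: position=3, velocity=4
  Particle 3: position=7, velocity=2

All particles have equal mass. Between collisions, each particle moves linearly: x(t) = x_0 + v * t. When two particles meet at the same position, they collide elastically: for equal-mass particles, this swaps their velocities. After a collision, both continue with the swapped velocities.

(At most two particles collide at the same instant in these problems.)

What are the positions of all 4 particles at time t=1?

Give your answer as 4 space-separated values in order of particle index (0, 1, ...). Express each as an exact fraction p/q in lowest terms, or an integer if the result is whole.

Collision at t=1/2: particles 0 and 1 swap velocities; positions: p0=-1/2 p1=-1/2 p2=5 p3=8; velocities now: v0=-3 v1=-1 v2=4 v3=2
Advance to t=1 (no further collisions before then); velocities: v0=-3 v1=-1 v2=4 v3=2; positions = -2 -1 7 9

Answer: -2 -1 7 9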